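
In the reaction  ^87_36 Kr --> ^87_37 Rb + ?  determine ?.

beta-minus particle

Conserve mass number: 87 = 87 + A, so A = 0.
Conserve atomic number: 36 = 37 + Z, so Z = -1.
A = 0 and Z = -1 is ^0_-1 e — a beta-minus particle.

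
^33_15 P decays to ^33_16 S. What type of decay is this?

beta-minus decay

ΔA = 33 − 33 = 0; ΔZ = 16 − 15 = +1.
A is unchanged and Z rises by 1 — a neutron has become a proton (β⁻ decay).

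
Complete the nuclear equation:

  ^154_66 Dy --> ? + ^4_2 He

Conserve mass number: 154 = A + 4, so A = 150.
Conserve atomic number: 66 = Z + 2, so Z = 64.
Z = 64 is gadolinium, so the species is ^150_64 Gd.

Gd-150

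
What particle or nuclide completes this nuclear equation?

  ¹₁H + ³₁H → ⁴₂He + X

gamma ray

Conserve mass number: 1 + 3 = 4 + A, so A = 0.
Conserve atomic number: 1 + 1 = 2 + Z, so Z = 0.
A = 0 and Z = 0 is ⁰₀γ — a gamma ray.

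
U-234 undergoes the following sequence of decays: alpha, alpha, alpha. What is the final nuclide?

Rn-222

Start: (A, Z) = (234, 92).
After α: (230, 90).
After α: (226, 88).
After α: (222, 86).
Z = 86 is radon.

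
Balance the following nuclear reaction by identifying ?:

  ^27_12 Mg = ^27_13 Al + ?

Conserve mass number: 27 = 27 + A, so A = 0.
Conserve atomic number: 12 = 13 + Z, so Z = -1.
A = 0 and Z = -1 is ^0_-1 e — a beta-minus particle.

beta-minus particle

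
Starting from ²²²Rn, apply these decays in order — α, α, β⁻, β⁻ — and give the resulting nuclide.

Po-214

Start: (A, Z) = (222, 86).
After α: (218, 84).
After α: (214, 82).
After β⁻: (214, 83).
After β⁻: (214, 84).
Z = 84 is polonium.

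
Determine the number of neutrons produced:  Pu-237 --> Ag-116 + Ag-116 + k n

5

Conserve mass number: 237 = 116 + 116 + k, so k = 237 − 232 = 5.
Check atomic number: 94 = 47 + 47 + 0 = 94. ✓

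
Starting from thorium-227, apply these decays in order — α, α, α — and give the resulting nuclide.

Start: (A, Z) = (227, 90).
After α: (223, 88).
After α: (219, 86).
After α: (215, 84).
Z = 84 is polonium.

Po-215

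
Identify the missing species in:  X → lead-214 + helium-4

Conserve mass number: A = 214 + 4, so A = 218.
Conserve atomic number: Z = 82 + 2, so Z = 84.
Z = 84 is polonium, so the species is polonium-218.

Po-218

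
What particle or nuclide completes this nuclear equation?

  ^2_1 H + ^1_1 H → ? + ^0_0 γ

He-3

Conserve mass number: 2 + 1 = A + 0, so A = 3.
Conserve atomic number: 1 + 1 = Z + 0, so Z = 2.
Z = 2 is helium, so the species is ^3_2 He.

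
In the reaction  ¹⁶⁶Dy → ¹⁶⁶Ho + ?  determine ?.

beta-minus particle

Conserve mass number: 166 = 166 + A, so A = 0.
Conserve atomic number: 66 = 67 + Z, so Z = -1.
A = 0 and Z = -1 is e⁻ — a beta-minus particle.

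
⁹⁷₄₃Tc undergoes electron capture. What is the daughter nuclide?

Electron capture: mass number changes by +0, atomic number by -1.
A: 97 = 97; Z: 43 − 1 = 42.
Z = 42 is molybdenum, so the daughter is ⁹⁷₄₂Mo.

Mo-97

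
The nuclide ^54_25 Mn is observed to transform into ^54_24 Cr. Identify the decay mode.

ΔA = 54 − 54 = 0; ΔZ = 24 − 25 = -1.
A is unchanged and Z drops by 1 — a proton has become a neutron (β⁺ emission or electron capture).

beta-plus decay or electron capture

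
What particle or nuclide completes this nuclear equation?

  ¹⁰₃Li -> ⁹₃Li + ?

neutron

Conserve mass number: 10 = 9 + A, so A = 1.
Conserve atomic number: 3 = 3 + Z, so Z = 0.
A = 1 and Z = 0 is ¹₀n — a neutron.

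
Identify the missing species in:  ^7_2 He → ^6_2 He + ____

Conserve mass number: 7 = 6 + A, so A = 1.
Conserve atomic number: 2 = 2 + Z, so Z = 0.
A = 1 and Z = 0 is ^1_0 n — a neutron.

neutron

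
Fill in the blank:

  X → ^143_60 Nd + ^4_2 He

Conserve mass number: A = 143 + 4, so A = 147.
Conserve atomic number: Z = 60 + 2, so Z = 62.
Z = 62 is samarium, so the species is ^147_62 Sm.

Sm-147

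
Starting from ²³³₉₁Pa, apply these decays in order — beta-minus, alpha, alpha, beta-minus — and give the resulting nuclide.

Ac-225

Start: (A, Z) = (233, 91).
After β⁻: (233, 92).
After α: (229, 90).
After α: (225, 88).
After β⁻: (225, 89).
Z = 89 is actinium.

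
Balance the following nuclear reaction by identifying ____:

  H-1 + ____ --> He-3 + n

Conserve mass number: 1 + A = 3 + 1, so A = 3.
Conserve atomic number: 1 + Z = 2 + 0, so Z = 1.
A = 3 and Z = 1 is H-3 — a triton.

triton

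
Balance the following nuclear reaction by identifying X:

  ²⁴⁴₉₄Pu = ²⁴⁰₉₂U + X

Conserve mass number: 244 = 240 + A, so A = 4.
Conserve atomic number: 94 = 92 + Z, so Z = 2.
A = 4 and Z = 2 is ⁴₂He — an alpha particle.

alpha particle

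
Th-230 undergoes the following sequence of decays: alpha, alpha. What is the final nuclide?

Start: (A, Z) = (230, 90).
After α: (226, 88).
After α: (222, 86).
Z = 86 is radon.

Rn-222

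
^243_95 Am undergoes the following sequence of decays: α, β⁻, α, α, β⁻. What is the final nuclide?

Start: (A, Z) = (243, 95).
After α: (239, 93).
After β⁻: (239, 94).
After α: (235, 92).
After α: (231, 90).
After β⁻: (231, 91).
Z = 91 is protactinium.

Pa-231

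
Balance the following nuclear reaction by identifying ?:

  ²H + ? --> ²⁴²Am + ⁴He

Cm-244

Conserve mass number: 2 + A = 242 + 4, so A = 244.
Conserve atomic number: 1 + Z = 95 + 2, so Z = 96.
Z = 96 is curium, so the species is ²⁴⁴Cm.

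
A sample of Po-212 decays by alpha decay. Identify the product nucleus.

Pb-208

Alpha decay: mass number changes by -4, atomic number by -2.
A: 212 − 4 = 208; Z: 84 − 2 = 82.
Z = 82 is lead, so the daughter is Pb-208.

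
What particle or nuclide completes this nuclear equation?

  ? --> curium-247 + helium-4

Conserve mass number: A = 247 + 4, so A = 251.
Conserve atomic number: Z = 96 + 2, so Z = 98.
Z = 98 is californium, so the species is californium-251.

Cf-251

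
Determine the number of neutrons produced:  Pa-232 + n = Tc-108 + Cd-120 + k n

Conserve mass number: 233 = 108 + 120 + k, so k = 233 − 228 = 5.
Check atomic number: 91 = 43 + 48 + 0 = 91. ✓

5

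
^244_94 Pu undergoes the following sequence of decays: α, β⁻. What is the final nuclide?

Start: (A, Z) = (244, 94).
After α: (240, 92).
After β⁻: (240, 93).
Z = 93 is neptunium.

Np-240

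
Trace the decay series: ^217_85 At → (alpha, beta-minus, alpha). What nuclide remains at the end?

Pb-209

Start: (A, Z) = (217, 85).
After α: (213, 83).
After β⁻: (213, 84).
After α: (209, 82).
Z = 82 is lead.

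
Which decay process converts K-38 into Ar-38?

ΔA = 38 − 38 = 0; ΔZ = 18 − 19 = -1.
A is unchanged and Z drops by 1 — a proton has become a neutron (β⁺ emission or electron capture).

beta-plus decay or electron capture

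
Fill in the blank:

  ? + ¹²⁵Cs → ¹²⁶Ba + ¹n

Conserve mass number: A + 125 = 126 + 1, so A = 2.
Conserve atomic number: Z + 55 = 56 + 0, so Z = 1.
A = 2 and Z = 1 is ²H — a deuteron.

deuteron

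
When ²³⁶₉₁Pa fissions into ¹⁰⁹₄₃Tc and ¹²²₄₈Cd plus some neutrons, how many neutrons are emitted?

5

Conserve mass number: 236 = 109 + 122 + k, so k = 236 − 231 = 5.
Check atomic number: 91 = 43 + 48 + 0 = 91. ✓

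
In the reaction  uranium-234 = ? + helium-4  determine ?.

Th-230

Conserve mass number: 234 = A + 4, so A = 230.
Conserve atomic number: 92 = Z + 2, so Z = 90.
Z = 90 is thorium, so the species is thorium-230.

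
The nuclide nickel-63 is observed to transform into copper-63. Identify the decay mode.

beta-minus decay

ΔA = 63 − 63 = 0; ΔZ = 29 − 28 = +1.
A is unchanged and Z rises by 1 — a neutron has become a proton (β⁻ decay).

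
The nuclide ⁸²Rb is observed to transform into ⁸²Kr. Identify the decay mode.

beta-plus decay or electron capture

ΔA = 82 − 82 = 0; ΔZ = 36 − 37 = -1.
A is unchanged and Z drops by 1 — a proton has become a neutron (β⁺ emission or electron capture).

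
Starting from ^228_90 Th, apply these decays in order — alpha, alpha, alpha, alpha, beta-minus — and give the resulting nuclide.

Bi-212

Start: (A, Z) = (228, 90).
After α: (224, 88).
After α: (220, 86).
After α: (216, 84).
After α: (212, 82).
After β⁻: (212, 83).
Z = 83 is bismuth.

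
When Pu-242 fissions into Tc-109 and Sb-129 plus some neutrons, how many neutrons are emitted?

Conserve mass number: 242 = 109 + 129 + k, so k = 242 − 238 = 4.
Check atomic number: 94 = 43 + 51 + 0 = 94. ✓

4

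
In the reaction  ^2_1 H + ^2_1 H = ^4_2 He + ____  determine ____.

Conserve mass number: 2 + 2 = 4 + A, so A = 0.
Conserve atomic number: 1 + 1 = 2 + Z, so Z = 0.
A = 0 and Z = 0 is ^0_0 γ — a gamma ray.

gamma ray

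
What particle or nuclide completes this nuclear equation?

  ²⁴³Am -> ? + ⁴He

Np-239

Conserve mass number: 243 = A + 4, so A = 239.
Conserve atomic number: 95 = Z + 2, so Z = 93.
Z = 93 is neptunium, so the species is ²³⁹Np.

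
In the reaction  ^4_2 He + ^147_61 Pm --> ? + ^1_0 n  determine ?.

Conserve mass number: 4 + 147 = A + 1, so A = 150.
Conserve atomic number: 2 + 61 = Z + 0, so Z = 63.
Z = 63 is europium, so the species is ^150_63 Eu.

Eu-150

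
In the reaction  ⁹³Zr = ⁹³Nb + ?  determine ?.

Conserve mass number: 93 = 93 + A, so A = 0.
Conserve atomic number: 40 = 41 + Z, so Z = -1.
A = 0 and Z = -1 is e⁻ — a beta-minus particle.

beta-minus particle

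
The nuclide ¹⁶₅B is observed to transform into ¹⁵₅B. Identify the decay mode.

ΔA = 15 − 16 = -1; ΔZ = 5 − 5 = +0.
A drops by 1 with Z unchanged — a neutron was emitted.

neutron emission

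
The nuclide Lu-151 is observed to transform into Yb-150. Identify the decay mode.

proton emission

ΔA = 150 − 151 = -1; ΔZ = 70 − 71 = -1.
A drops by 1 and Z drops by 1 — a proton was emitted.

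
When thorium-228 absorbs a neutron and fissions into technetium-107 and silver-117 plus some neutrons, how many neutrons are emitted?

Conserve mass number: 229 = 107 + 117 + k, so k = 229 − 224 = 5.
Check atomic number: 90 = 43 + 47 + 0 = 90. ✓

5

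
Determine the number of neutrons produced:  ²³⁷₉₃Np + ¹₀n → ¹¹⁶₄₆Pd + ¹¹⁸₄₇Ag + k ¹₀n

Conserve mass number: 238 = 116 + 118 + k, so k = 238 − 234 = 4.
Check atomic number: 93 = 46 + 47 + 0 = 93. ✓

4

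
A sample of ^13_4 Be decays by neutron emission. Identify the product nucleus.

Be-12

Neutron emission: mass number changes by -1, atomic number by +0.
A: 13 − 1 = 12; Z: 4 = 4.
Z = 4 is beryllium, so the daughter is ^12_4 Be.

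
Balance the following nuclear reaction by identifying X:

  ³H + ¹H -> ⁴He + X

Conserve mass number: 3 + 1 = 4 + A, so A = 0.
Conserve atomic number: 1 + 1 = 2 + Z, so Z = 0.
A = 0 and Z = 0 is γ — a gamma ray.

gamma ray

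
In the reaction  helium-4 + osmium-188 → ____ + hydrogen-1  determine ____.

Conserve mass number: 4 + 188 = A + 1, so A = 191.
Conserve atomic number: 2 + 76 = Z + 1, so Z = 77.
Z = 77 is iridium, so the species is iridium-191.

Ir-191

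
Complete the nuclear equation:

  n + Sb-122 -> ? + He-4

Conserve mass number: 1 + 122 = A + 4, so A = 119.
Conserve atomic number: 0 + 51 = Z + 2, so Z = 49.
Z = 49 is indium, so the species is In-119.

In-119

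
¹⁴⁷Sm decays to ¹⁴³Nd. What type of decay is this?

ΔA = 143 − 147 = -4; ΔZ = 60 − 62 = -2.
A drops by 4 and Z drops by 2 — the signature of alpha emission.

alpha decay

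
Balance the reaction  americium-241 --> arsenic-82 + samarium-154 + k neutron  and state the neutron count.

5

Conserve mass number: 241 = 82 + 154 + k, so k = 241 − 236 = 5.
Check atomic number: 95 = 33 + 62 + 0 = 95. ✓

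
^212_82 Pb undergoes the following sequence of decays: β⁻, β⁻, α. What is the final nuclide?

Pb-208

Start: (A, Z) = (212, 82).
After β⁻: (212, 83).
After β⁻: (212, 84).
After α: (208, 82).
Z = 82 is lead.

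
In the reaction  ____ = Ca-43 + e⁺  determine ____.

Sc-43

Conserve mass number: A = 43 + 0, so A = 43.
Conserve atomic number: Z = 20 + 1, so Z = 21.
Z = 21 is scandium, so the species is Sc-43.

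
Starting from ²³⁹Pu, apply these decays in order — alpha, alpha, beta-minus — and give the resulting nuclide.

Pa-231

Start: (A, Z) = (239, 94).
After α: (235, 92).
After α: (231, 90).
After β⁻: (231, 91).
Z = 91 is protactinium.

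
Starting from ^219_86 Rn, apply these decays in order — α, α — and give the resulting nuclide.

Pb-211

Start: (A, Z) = (219, 86).
After α: (215, 84).
After α: (211, 82).
Z = 82 is lead.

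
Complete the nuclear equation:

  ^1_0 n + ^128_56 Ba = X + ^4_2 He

Conserve mass number: 1 + 128 = A + 4, so A = 125.
Conserve atomic number: 0 + 56 = Z + 2, so Z = 54.
Z = 54 is xenon, so the species is ^125_54 Xe.

Xe-125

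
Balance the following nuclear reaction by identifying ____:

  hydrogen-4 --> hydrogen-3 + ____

neutron

Conserve mass number: 4 = 3 + A, so A = 1.
Conserve atomic number: 1 = 1 + Z, so Z = 0.
A = 1 and Z = 0 is neutron — a neutron.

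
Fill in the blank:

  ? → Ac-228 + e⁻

Ra-228

Conserve mass number: A = 228 + 0, so A = 228.
Conserve atomic number: Z = 89 − 1, so Z = 88.
Z = 88 is radium, so the species is Ra-228.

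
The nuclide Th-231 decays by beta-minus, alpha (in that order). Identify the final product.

Ac-227

Start: (A, Z) = (231, 90).
After β⁻: (231, 91).
After α: (227, 89).
Z = 89 is actinium.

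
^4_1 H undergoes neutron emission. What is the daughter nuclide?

Neutron emission: mass number changes by -1, atomic number by +0.
A: 4 − 1 = 3; Z: 1 = 1.
Z = 1 is hydrogen, so the daughter is ^3_1 H.

H-3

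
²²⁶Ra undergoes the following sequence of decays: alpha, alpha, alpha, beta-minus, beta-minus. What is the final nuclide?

Start: (A, Z) = (226, 88).
After α: (222, 86).
After α: (218, 84).
After α: (214, 82).
After β⁻: (214, 83).
After β⁻: (214, 84).
Z = 84 is polonium.

Po-214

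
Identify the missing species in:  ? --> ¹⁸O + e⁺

F-18

Conserve mass number: A = 18 + 0, so A = 18.
Conserve atomic number: Z = 8 + 1, so Z = 9.
Z = 9 is fluorine, so the species is ¹⁸F.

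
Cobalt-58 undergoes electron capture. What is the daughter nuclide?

Fe-58

Electron capture: mass number changes by +0, atomic number by -1.
A: 58 = 58; Z: 27 − 1 = 26.
Z = 26 is iron, so the daughter is iron-58.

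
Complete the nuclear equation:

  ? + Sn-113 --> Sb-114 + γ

proton

Conserve mass number: A + 113 = 114 + 0, so A = 1.
Conserve atomic number: Z + 50 = 51 + 0, so Z = 1.
A = 1 and Z = 1 is H-1 — a proton.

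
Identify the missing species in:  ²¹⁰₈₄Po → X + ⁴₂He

Pb-206

Conserve mass number: 210 = A + 4, so A = 206.
Conserve atomic number: 84 = Z + 2, so Z = 82.
Z = 82 is lead, so the species is ²⁰⁶₈₂Pb.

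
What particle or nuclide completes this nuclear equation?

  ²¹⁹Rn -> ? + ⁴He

Conserve mass number: 219 = A + 4, so A = 215.
Conserve atomic number: 86 = Z + 2, so Z = 84.
Z = 84 is polonium, so the species is ²¹⁵Po.

Po-215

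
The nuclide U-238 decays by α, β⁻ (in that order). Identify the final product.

Pa-234

Start: (A, Z) = (238, 92).
After α: (234, 90).
After β⁻: (234, 91).
Z = 91 is protactinium.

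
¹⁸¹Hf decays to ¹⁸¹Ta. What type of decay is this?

beta-minus decay

ΔA = 181 − 181 = 0; ΔZ = 73 − 72 = +1.
A is unchanged and Z rises by 1 — a neutron has become a proton (β⁻ decay).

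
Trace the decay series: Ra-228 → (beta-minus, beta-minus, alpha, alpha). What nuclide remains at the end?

Start: (A, Z) = (228, 88).
After β⁻: (228, 89).
After β⁻: (228, 90).
After α: (224, 88).
After α: (220, 86).
Z = 86 is radon.

Rn-220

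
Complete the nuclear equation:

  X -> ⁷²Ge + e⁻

Ga-72

Conserve mass number: A = 72 + 0, so A = 72.
Conserve atomic number: Z = 32 − 1, so Z = 31.
Z = 31 is gallium, so the species is ⁷²Ga.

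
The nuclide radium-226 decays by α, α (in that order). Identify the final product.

Po-218

Start: (A, Z) = (226, 88).
After α: (222, 86).
After α: (218, 84).
Z = 84 is polonium.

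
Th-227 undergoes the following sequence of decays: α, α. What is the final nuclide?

Start: (A, Z) = (227, 90).
After α: (223, 88).
After α: (219, 86).
Z = 86 is radon.

Rn-219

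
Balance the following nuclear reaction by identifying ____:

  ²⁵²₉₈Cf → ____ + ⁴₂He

Conserve mass number: 252 = A + 4, so A = 248.
Conserve atomic number: 98 = Z + 2, so Z = 96.
Z = 96 is curium, so the species is ²⁴⁸₉₆Cm.

Cm-248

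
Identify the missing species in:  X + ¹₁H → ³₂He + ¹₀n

triton

Conserve mass number: A + 1 = 3 + 1, so A = 3.
Conserve atomic number: Z + 1 = 2 + 0, so Z = 1.
A = 3 and Z = 1 is ³₁H — a triton.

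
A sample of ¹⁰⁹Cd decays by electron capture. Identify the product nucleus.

Ag-109

Electron capture: mass number changes by +0, atomic number by -1.
A: 109 = 109; Z: 48 − 1 = 47.
Z = 47 is silver, so the daughter is ¹⁰⁹Ag.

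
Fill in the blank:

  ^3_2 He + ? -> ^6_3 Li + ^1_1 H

alpha particle

Conserve mass number: 3 + A = 6 + 1, so A = 4.
Conserve atomic number: 2 + Z = 3 + 1, so Z = 2.
A = 4 and Z = 2 is ^4_2 He — an alpha particle.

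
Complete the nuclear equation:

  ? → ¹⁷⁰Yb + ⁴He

Hf-174

Conserve mass number: A = 170 + 4, so A = 174.
Conserve atomic number: Z = 70 + 2, so Z = 72.
Z = 72 is hafnium, so the species is ¹⁷⁴Hf.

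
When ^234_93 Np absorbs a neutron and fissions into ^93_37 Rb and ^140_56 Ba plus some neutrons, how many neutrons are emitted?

2

Conserve mass number: 235 = 93 + 140 + k, so k = 235 − 233 = 2.
Check atomic number: 93 = 37 + 56 + 0 = 93. ✓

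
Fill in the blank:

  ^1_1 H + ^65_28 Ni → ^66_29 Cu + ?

gamma ray

Conserve mass number: 1 + 65 = 66 + A, so A = 0.
Conserve atomic number: 1 + 28 = 29 + Z, so Z = 0.
A = 0 and Z = 0 is ^0_0 γ — a gamma ray.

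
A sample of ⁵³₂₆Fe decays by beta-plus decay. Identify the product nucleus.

Beta-plus decay: mass number changes by +0, atomic number by -1.
A: 53 = 53; Z: 26 − 1 = 25.
Z = 25 is manganese, so the daughter is ⁵³₂₅Mn.

Mn-53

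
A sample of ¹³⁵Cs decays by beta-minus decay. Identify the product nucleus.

Beta-minus decay: mass number changes by +0, atomic number by +1.
A: 135 = 135; Z: 55 + 1 = 56.
Z = 56 is barium, so the daughter is ¹³⁵Ba.

Ba-135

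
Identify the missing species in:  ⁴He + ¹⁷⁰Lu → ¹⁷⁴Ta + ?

Conserve mass number: 4 + 170 = 174 + A, so A = 0.
Conserve atomic number: 2 + 71 = 73 + Z, so Z = 0.
A = 0 and Z = 0 is γ — a gamma ray.

gamma ray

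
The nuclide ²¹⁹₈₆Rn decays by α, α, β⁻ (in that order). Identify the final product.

Bi-211

Start: (A, Z) = (219, 86).
After α: (215, 84).
After α: (211, 82).
After β⁻: (211, 83).
Z = 83 is bismuth.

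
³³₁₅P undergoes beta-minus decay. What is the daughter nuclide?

Beta-minus decay: mass number changes by +0, atomic number by +1.
A: 33 = 33; Z: 15 + 1 = 16.
Z = 16 is sulfur, so the daughter is ³³₁₆S.

S-33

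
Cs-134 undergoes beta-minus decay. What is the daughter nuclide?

Ba-134

Beta-minus decay: mass number changes by +0, atomic number by +1.
A: 134 = 134; Z: 55 + 1 = 56.
Z = 56 is barium, so the daughter is Ba-134.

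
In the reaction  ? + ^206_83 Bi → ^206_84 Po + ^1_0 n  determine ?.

Conserve mass number: A + 206 = 206 + 1, so A = 1.
Conserve atomic number: Z + 83 = 84 + 0, so Z = 1.
A = 1 and Z = 1 is ^1_1 H — a proton.

proton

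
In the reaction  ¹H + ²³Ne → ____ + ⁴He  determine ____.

F-20

Conserve mass number: 1 + 23 = A + 4, so A = 20.
Conserve atomic number: 1 + 10 = Z + 2, so Z = 9.
Z = 9 is fluorine, so the species is ²⁰F.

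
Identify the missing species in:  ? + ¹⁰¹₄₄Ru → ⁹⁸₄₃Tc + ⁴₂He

Conserve mass number: A + 101 = 98 + 4, so A = 1.
Conserve atomic number: Z + 44 = 43 + 2, so Z = 1.
A = 1 and Z = 1 is ¹₁H — a proton.

proton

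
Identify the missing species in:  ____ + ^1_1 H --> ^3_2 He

Conserve mass number: A + 1 = 3, so A = 2.
Conserve atomic number: Z + 1 = 2, so Z = 1.
A = 2 and Z = 1 is ^2_1 H — a deuteron.

deuteron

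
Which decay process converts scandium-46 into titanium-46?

beta-minus decay

ΔA = 46 − 46 = 0; ΔZ = 22 − 21 = +1.
A is unchanged and Z rises by 1 — a neutron has become a proton (β⁻ decay).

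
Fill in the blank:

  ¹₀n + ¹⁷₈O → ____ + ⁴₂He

Conserve mass number: 1 + 17 = A + 4, so A = 14.
Conserve atomic number: 0 + 8 = Z + 2, so Z = 6.
Z = 6 is carbon, so the species is ¹⁴₆C.

C-14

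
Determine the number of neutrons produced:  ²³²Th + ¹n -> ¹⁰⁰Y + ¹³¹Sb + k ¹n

2

Conserve mass number: 233 = 100 + 131 + k, so k = 233 − 231 = 2.
Check atomic number: 90 = 39 + 51 + 0 = 90. ✓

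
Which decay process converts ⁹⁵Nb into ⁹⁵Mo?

beta-minus decay

ΔA = 95 − 95 = 0; ΔZ = 42 − 41 = +1.
A is unchanged and Z rises by 1 — a neutron has become a proton (β⁻ decay).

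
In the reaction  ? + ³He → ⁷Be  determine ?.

Conserve mass number: A + 3 = 7, so A = 4.
Conserve atomic number: Z + 2 = 4, so Z = 2.
A = 4 and Z = 2 is ⁴He — an alpha particle.

alpha particle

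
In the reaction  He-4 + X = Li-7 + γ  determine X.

triton

Conserve mass number: 4 + A = 7 + 0, so A = 3.
Conserve atomic number: 2 + Z = 3 + 0, so Z = 1.
A = 3 and Z = 1 is H-3 — a triton.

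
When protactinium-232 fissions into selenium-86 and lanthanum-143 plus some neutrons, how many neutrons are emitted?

3

Conserve mass number: 232 = 86 + 143 + k, so k = 232 − 229 = 3.
Check atomic number: 91 = 34 + 57 + 0 = 91. ✓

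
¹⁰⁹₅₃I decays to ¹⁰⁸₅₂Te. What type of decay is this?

proton emission

ΔA = 108 − 109 = -1; ΔZ = 52 − 53 = -1.
A drops by 1 and Z drops by 1 — a proton was emitted.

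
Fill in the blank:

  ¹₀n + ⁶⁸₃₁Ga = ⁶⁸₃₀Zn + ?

Conserve mass number: 1 + 68 = 68 + A, so A = 1.
Conserve atomic number: 0 + 31 = 30 + Z, so Z = 1.
A = 1 and Z = 1 is ¹₁H — a proton.

proton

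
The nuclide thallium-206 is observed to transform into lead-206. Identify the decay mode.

ΔA = 206 − 206 = 0; ΔZ = 82 − 81 = +1.
A is unchanged and Z rises by 1 — a neutron has become a proton (β⁻ decay).

beta-minus decay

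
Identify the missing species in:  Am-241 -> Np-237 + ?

Conserve mass number: 241 = 237 + A, so A = 4.
Conserve atomic number: 95 = 93 + Z, so Z = 2.
A = 4 and Z = 2 is He-4 — an alpha particle.

alpha particle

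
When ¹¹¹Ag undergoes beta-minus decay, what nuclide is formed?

Beta-minus decay: mass number changes by +0, atomic number by +1.
A: 111 = 111; Z: 47 + 1 = 48.
Z = 48 is cadmium, so the daughter is ¹¹¹Cd.

Cd-111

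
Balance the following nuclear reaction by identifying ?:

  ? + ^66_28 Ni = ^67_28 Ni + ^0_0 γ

Conserve mass number: A + 66 = 67 + 0, so A = 1.
Conserve atomic number: Z + 28 = 28 + 0, so Z = 0.
A = 1 and Z = 0 is ^1_0 n — a neutron.

neutron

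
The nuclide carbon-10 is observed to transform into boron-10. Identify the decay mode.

beta-plus decay or electron capture

ΔA = 10 − 10 = 0; ΔZ = 5 − 6 = -1.
A is unchanged and Z drops by 1 — a proton has become a neutron (β⁺ emission or electron capture).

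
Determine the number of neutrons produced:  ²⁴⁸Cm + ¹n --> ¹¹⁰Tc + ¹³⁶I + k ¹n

Conserve mass number: 249 = 110 + 136 + k, so k = 249 − 246 = 3.
Check atomic number: 96 = 43 + 53 + 0 = 96. ✓

3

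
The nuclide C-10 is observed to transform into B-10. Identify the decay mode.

beta-plus decay or electron capture

ΔA = 10 − 10 = 0; ΔZ = 5 − 6 = -1.
A is unchanged and Z drops by 1 — a proton has become a neutron (β⁺ emission or electron capture).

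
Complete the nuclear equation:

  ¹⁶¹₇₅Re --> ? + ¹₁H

W-160

Conserve mass number: 161 = A + 1, so A = 160.
Conserve atomic number: 75 = Z + 1, so Z = 74.
Z = 74 is tungsten, so the species is ¹⁶⁰₇₄W.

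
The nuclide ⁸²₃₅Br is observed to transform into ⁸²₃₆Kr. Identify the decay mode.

beta-minus decay

ΔA = 82 − 82 = 0; ΔZ = 36 − 35 = +1.
A is unchanged and Z rises by 1 — a neutron has become a proton (β⁻ decay).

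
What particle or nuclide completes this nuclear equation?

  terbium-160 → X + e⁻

Conserve mass number: 160 = A + 0, so A = 160.
Conserve atomic number: 65 = Z − 1, so Z = 66.
Z = 66 is dysprosium, so the species is dysprosium-160.

Dy-160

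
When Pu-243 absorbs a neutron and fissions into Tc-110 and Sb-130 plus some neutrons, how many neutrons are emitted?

Conserve mass number: 244 = 110 + 130 + k, so k = 244 − 240 = 4.
Check atomic number: 94 = 43 + 51 + 0 = 94. ✓

4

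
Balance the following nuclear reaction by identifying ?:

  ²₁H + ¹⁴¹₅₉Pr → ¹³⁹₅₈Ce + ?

Conserve mass number: 2 + 141 = 139 + A, so A = 4.
Conserve atomic number: 1 + 59 = 58 + Z, so Z = 2.
A = 4 and Z = 2 is ⁴₂He — an alpha particle.

alpha particle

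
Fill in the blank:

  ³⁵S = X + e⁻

Conserve mass number: 35 = A + 0, so A = 35.
Conserve atomic number: 16 = Z − 1, so Z = 17.
Z = 17 is chlorine, so the species is ³⁵Cl.

Cl-35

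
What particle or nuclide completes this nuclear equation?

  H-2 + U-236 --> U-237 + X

Conserve mass number: 2 + 236 = 237 + A, so A = 1.
Conserve atomic number: 1 + 92 = 92 + Z, so Z = 1.
A = 1 and Z = 1 is H-1 — a proton.

proton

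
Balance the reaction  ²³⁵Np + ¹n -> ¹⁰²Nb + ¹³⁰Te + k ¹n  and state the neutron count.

4

Conserve mass number: 236 = 102 + 130 + k, so k = 236 − 232 = 4.
Check atomic number: 93 = 41 + 52 + 0 = 93. ✓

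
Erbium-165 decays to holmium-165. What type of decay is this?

ΔA = 165 − 165 = 0; ΔZ = 67 − 68 = -1.
A is unchanged and Z drops by 1 — a proton has become a neutron (β⁺ emission or electron capture).

beta-plus decay or electron capture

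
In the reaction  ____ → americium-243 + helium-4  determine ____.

Bk-247

Conserve mass number: A = 243 + 4, so A = 247.
Conserve atomic number: Z = 95 + 2, so Z = 97.
Z = 97 is berkelium, so the species is berkelium-247.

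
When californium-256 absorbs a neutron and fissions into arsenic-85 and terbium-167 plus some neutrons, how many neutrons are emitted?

Conserve mass number: 257 = 85 + 167 + k, so k = 257 − 252 = 5.
Check atomic number: 98 = 33 + 65 + 0 = 98. ✓

5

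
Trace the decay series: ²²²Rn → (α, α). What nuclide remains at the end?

Pb-214

Start: (A, Z) = (222, 86).
After α: (218, 84).
After α: (214, 82).
Z = 82 is lead.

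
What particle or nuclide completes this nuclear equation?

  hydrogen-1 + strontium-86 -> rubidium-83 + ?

Conserve mass number: 1 + 86 = 83 + A, so A = 4.
Conserve atomic number: 1 + 38 = 37 + Z, so Z = 2.
A = 4 and Z = 2 is helium-4 — an alpha particle.

alpha particle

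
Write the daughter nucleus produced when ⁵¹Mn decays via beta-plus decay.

Cr-51

Beta-plus decay: mass number changes by +0, atomic number by -1.
A: 51 = 51; Z: 25 − 1 = 24.
Z = 24 is chromium, so the daughter is ⁵¹Cr.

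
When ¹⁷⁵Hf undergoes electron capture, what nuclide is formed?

Electron capture: mass number changes by +0, atomic number by -1.
A: 175 = 175; Z: 72 − 1 = 71.
Z = 71 is lutetium, so the daughter is ¹⁷⁵Lu.

Lu-175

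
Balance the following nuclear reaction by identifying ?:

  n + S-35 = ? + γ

S-36

Conserve mass number: 1 + 35 = A + 0, so A = 36.
Conserve atomic number: 0 + 16 = Z + 0, so Z = 16.
Z = 16 is sulfur, so the species is S-36.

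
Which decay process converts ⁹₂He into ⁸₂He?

neutron emission

ΔA = 8 − 9 = -1; ΔZ = 2 − 2 = +0.
A drops by 1 with Z unchanged — a neutron was emitted.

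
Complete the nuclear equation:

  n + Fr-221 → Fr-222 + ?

Conserve mass number: 1 + 221 = 222 + A, so A = 0.
Conserve atomic number: 0 + 87 = 87 + Z, so Z = 0.
A = 0 and Z = 0 is γ — a gamma ray.

gamma ray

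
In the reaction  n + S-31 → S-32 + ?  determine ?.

Conserve mass number: 1 + 31 = 32 + A, so A = 0.
Conserve atomic number: 0 + 16 = 16 + Z, so Z = 0.
A = 0 and Z = 0 is γ — a gamma ray.

gamma ray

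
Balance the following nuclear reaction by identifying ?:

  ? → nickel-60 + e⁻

Conserve mass number: A = 60 + 0, so A = 60.
Conserve atomic number: Z = 28 − 1, so Z = 27.
Z = 27 is cobalt, so the species is cobalt-60.

Co-60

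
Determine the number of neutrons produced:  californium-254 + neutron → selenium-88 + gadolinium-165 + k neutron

Conserve mass number: 255 = 88 + 165 + k, so k = 255 − 253 = 2.
Check atomic number: 98 = 34 + 64 + 0 = 98. ✓

2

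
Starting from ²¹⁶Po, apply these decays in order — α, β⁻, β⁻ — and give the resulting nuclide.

Po-212

Start: (A, Z) = (216, 84).
After α: (212, 82).
After β⁻: (212, 83).
After β⁻: (212, 84).
Z = 84 is polonium.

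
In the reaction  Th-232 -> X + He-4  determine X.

Ra-228

Conserve mass number: 232 = A + 4, so A = 228.
Conserve atomic number: 90 = Z + 2, so Z = 88.
Z = 88 is radium, so the species is Ra-228.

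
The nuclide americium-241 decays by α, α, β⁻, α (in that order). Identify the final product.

Start: (A, Z) = (241, 95).
After α: (237, 93).
After α: (233, 91).
After β⁻: (233, 92).
After α: (229, 90).
Z = 90 is thorium.

Th-229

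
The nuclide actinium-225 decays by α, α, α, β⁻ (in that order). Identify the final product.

Start: (A, Z) = (225, 89).
After α: (221, 87).
After α: (217, 85).
After α: (213, 83).
After β⁻: (213, 84).
Z = 84 is polonium.

Po-213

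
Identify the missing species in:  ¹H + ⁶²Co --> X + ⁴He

Conserve mass number: 1 + 62 = A + 4, so A = 59.
Conserve atomic number: 1 + 27 = Z + 2, so Z = 26.
Z = 26 is iron, so the species is ⁵⁹Fe.

Fe-59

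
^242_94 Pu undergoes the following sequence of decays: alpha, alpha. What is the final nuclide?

Start: (A, Z) = (242, 94).
After α: (238, 92).
After α: (234, 90).
Z = 90 is thorium.

Th-234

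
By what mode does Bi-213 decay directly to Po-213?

ΔA = 213 − 213 = 0; ΔZ = 84 − 83 = +1.
A is unchanged and Z rises by 1 — a neutron has become a proton (β⁻ decay).

beta-minus decay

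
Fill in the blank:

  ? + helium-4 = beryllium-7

Conserve mass number: A + 4 = 7, so A = 3.
Conserve atomic number: Z + 2 = 4, so Z = 2.
Z = 2 is helium, so the species is helium-3.

He-3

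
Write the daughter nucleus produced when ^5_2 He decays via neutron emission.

Neutron emission: mass number changes by -1, atomic number by +0.
A: 5 − 1 = 4; Z: 2 = 2.
Z = 2 is helium, so the daughter is ^4_2 He.

He-4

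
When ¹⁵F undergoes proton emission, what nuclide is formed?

Proton emission: mass number changes by -1, atomic number by -1.
A: 15 − 1 = 14; Z: 9 − 1 = 8.
Z = 8 is oxygen, so the daughter is ¹⁴O.

O-14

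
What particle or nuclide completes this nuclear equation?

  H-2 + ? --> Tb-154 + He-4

Conserve mass number: 2 + A = 154 + 4, so A = 156.
Conserve atomic number: 1 + Z = 65 + 2, so Z = 66.
Z = 66 is dysprosium, so the species is Dy-156.

Dy-156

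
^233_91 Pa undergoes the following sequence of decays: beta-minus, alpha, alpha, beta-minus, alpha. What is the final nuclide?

Fr-221

Start: (A, Z) = (233, 91).
After β⁻: (233, 92).
After α: (229, 90).
After α: (225, 88).
After β⁻: (225, 89).
After α: (221, 87).
Z = 87 is francium.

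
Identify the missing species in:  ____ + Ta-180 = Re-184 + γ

Conserve mass number: A + 180 = 184 + 0, so A = 4.
Conserve atomic number: Z + 73 = 75 + 0, so Z = 2.
A = 4 and Z = 2 is He-4 — an alpha particle.

alpha particle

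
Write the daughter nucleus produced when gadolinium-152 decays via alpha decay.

Sm-148

Alpha decay: mass number changes by -4, atomic number by -2.
A: 152 − 4 = 148; Z: 64 − 2 = 62.
Z = 62 is samarium, so the daughter is samarium-148.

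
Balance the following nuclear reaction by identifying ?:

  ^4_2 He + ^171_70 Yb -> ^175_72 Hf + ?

Conserve mass number: 4 + 171 = 175 + A, so A = 0.
Conserve atomic number: 2 + 70 = 72 + Z, so Z = 0.
A = 0 and Z = 0 is ^0_0 γ — a gamma ray.

gamma ray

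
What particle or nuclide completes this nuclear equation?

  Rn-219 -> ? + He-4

Po-215

Conserve mass number: 219 = A + 4, so A = 215.
Conserve atomic number: 86 = Z + 2, so Z = 84.
Z = 84 is polonium, so the species is Po-215.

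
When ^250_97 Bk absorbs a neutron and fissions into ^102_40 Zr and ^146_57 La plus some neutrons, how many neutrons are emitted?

Conserve mass number: 251 = 102 + 146 + k, so k = 251 − 248 = 3.
Check atomic number: 97 = 40 + 57 + 0 = 97. ✓

3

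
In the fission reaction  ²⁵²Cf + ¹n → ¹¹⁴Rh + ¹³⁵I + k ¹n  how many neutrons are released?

4

Conserve mass number: 253 = 114 + 135 + k, so k = 253 − 249 = 4.
Check atomic number: 98 = 45 + 53 + 0 = 98. ✓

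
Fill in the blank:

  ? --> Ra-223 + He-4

Conserve mass number: A = 223 + 4, so A = 227.
Conserve atomic number: Z = 88 + 2, so Z = 90.
Z = 90 is thorium, so the species is Th-227.

Th-227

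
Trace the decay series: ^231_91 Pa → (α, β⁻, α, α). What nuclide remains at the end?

Start: (A, Z) = (231, 91).
After α: (227, 89).
After β⁻: (227, 90).
After α: (223, 88).
After α: (219, 86).
Z = 86 is radon.

Rn-219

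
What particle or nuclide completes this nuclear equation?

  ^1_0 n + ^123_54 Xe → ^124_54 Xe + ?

gamma ray

Conserve mass number: 1 + 123 = 124 + A, so A = 0.
Conserve atomic number: 0 + 54 = 54 + Z, so Z = 0.
A = 0 and Z = 0 is ^0_0 γ — a gamma ray.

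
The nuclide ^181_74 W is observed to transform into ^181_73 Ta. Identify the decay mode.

ΔA = 181 − 181 = 0; ΔZ = 73 − 74 = -1.
A is unchanged and Z drops by 1 — a proton has become a neutron (β⁺ emission or electron capture).

beta-plus decay or electron capture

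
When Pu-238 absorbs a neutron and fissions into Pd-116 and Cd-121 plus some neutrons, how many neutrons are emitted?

Conserve mass number: 239 = 116 + 121 + k, so k = 239 − 237 = 2.
Check atomic number: 94 = 46 + 48 + 0 = 94. ✓

2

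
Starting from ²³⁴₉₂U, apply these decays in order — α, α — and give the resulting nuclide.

Start: (A, Z) = (234, 92).
After α: (230, 90).
After α: (226, 88).
Z = 88 is radium.

Ra-226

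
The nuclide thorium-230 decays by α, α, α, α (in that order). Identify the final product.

Start: (A, Z) = (230, 90).
After α: (226, 88).
After α: (222, 86).
After α: (218, 84).
After α: (214, 82).
Z = 82 is lead.

Pb-214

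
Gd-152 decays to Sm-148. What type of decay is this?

ΔA = 148 − 152 = -4; ΔZ = 62 − 64 = -2.
A drops by 4 and Z drops by 2 — the signature of alpha emission.

alpha decay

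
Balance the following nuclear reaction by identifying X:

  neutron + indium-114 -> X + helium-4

Ag-111

Conserve mass number: 1 + 114 = A + 4, so A = 111.
Conserve atomic number: 0 + 49 = Z + 2, so Z = 47.
Z = 47 is silver, so the species is silver-111.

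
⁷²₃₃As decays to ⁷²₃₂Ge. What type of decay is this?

ΔA = 72 − 72 = 0; ΔZ = 32 − 33 = -1.
A is unchanged and Z drops by 1 — a proton has become a neutron (β⁺ emission or electron capture).

beta-plus decay or electron capture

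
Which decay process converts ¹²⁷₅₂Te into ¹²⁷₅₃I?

beta-minus decay

ΔA = 127 − 127 = 0; ΔZ = 53 − 52 = +1.
A is unchanged and Z rises by 1 — a neutron has become a proton (β⁻ decay).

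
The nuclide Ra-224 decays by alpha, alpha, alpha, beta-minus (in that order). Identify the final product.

Start: (A, Z) = (224, 88).
After α: (220, 86).
After α: (216, 84).
After α: (212, 82).
After β⁻: (212, 83).
Z = 83 is bismuth.

Bi-212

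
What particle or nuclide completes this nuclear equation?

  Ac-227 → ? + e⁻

Th-227

Conserve mass number: 227 = A + 0, so A = 227.
Conserve atomic number: 89 = Z − 1, so Z = 90.
Z = 90 is thorium, so the species is Th-227.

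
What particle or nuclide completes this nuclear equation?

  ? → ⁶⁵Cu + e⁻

Conserve mass number: A = 65 + 0, so A = 65.
Conserve atomic number: Z = 29 − 1, so Z = 28.
Z = 28 is nickel, so the species is ⁶⁵Ni.

Ni-65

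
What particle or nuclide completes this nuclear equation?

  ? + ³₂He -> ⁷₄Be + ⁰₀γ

Conserve mass number: A + 3 = 7 + 0, so A = 4.
Conserve atomic number: Z + 2 = 4 + 0, so Z = 2.
A = 4 and Z = 2 is ⁴₂He — an alpha particle.

alpha particle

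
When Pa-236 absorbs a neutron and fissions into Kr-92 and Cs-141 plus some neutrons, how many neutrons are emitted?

4

Conserve mass number: 237 = 92 + 141 + k, so k = 237 − 233 = 4.
Check atomic number: 91 = 36 + 55 + 0 = 91. ✓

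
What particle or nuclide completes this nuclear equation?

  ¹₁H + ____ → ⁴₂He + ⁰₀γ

Conserve mass number: 1 + A = 4 + 0, so A = 3.
Conserve atomic number: 1 + Z = 2 + 0, so Z = 1.
A = 3 and Z = 1 is ³₁H — a triton.

triton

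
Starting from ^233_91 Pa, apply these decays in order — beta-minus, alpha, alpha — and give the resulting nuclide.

Ra-225

Start: (A, Z) = (233, 91).
After β⁻: (233, 92).
After α: (229, 90).
After α: (225, 88).
Z = 88 is radium.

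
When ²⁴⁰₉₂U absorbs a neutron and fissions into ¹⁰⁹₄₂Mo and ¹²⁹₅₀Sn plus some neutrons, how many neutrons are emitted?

3

Conserve mass number: 241 = 109 + 129 + k, so k = 241 − 238 = 3.
Check atomic number: 92 = 42 + 50 + 0 = 92. ✓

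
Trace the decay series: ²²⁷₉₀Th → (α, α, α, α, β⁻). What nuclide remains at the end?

Bi-211

Start: (A, Z) = (227, 90).
After α: (223, 88).
After α: (219, 86).
After α: (215, 84).
After α: (211, 82).
After β⁻: (211, 83).
Z = 83 is bismuth.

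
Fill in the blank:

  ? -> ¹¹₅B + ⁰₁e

C-11

Conserve mass number: A = 11 + 0, so A = 11.
Conserve atomic number: Z = 5 + 1, so Z = 6.
Z = 6 is carbon, so the species is ¹¹₆C.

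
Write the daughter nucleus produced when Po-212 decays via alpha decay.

Pb-208

Alpha decay: mass number changes by -4, atomic number by -2.
A: 212 − 4 = 208; Z: 84 − 2 = 82.
Z = 82 is lead, so the daughter is Pb-208.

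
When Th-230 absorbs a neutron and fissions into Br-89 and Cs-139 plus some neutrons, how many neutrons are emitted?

3

Conserve mass number: 231 = 89 + 139 + k, so k = 231 − 228 = 3.
Check atomic number: 90 = 35 + 55 + 0 = 90. ✓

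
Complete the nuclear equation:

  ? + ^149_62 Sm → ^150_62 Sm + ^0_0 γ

neutron

Conserve mass number: A + 149 = 150 + 0, so A = 1.
Conserve atomic number: Z + 62 = 62 + 0, so Z = 0.
A = 1 and Z = 0 is ^1_0 n — a neutron.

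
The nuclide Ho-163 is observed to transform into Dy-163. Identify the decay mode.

beta-plus decay or electron capture

ΔA = 163 − 163 = 0; ΔZ = 66 − 67 = -1.
A is unchanged and Z drops by 1 — a proton has become a neutron (β⁺ emission or electron capture).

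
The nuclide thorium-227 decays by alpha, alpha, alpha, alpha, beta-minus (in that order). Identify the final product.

Start: (A, Z) = (227, 90).
After α: (223, 88).
After α: (219, 86).
After α: (215, 84).
After α: (211, 82).
After β⁻: (211, 83).
Z = 83 is bismuth.

Bi-211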